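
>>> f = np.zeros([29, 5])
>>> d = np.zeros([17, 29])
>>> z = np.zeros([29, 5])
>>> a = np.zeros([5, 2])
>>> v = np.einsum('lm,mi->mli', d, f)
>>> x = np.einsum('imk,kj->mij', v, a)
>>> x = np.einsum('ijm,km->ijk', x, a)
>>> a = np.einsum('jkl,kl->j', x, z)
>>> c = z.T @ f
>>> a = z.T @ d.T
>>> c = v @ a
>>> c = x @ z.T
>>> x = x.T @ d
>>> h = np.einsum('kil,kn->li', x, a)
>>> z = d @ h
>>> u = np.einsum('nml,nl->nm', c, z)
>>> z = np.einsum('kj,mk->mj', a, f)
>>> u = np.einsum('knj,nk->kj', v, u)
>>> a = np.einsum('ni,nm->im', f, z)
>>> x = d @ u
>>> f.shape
(29, 5)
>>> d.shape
(17, 29)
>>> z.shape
(29, 17)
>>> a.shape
(5, 17)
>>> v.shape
(29, 17, 5)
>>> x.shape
(17, 5)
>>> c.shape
(17, 29, 29)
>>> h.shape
(29, 29)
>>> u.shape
(29, 5)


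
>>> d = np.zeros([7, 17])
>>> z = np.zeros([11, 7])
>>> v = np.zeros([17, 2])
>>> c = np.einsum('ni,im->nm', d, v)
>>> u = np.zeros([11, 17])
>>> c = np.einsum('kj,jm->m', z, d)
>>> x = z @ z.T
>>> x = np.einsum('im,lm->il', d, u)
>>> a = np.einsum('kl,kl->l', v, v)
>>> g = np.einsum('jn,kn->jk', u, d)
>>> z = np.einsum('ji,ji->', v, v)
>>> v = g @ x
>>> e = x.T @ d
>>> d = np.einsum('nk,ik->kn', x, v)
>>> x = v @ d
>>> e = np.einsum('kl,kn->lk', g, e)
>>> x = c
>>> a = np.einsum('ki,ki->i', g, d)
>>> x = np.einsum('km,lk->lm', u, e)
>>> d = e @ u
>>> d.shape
(7, 17)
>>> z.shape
()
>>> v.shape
(11, 11)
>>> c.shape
(17,)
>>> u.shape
(11, 17)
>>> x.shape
(7, 17)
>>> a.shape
(7,)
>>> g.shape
(11, 7)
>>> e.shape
(7, 11)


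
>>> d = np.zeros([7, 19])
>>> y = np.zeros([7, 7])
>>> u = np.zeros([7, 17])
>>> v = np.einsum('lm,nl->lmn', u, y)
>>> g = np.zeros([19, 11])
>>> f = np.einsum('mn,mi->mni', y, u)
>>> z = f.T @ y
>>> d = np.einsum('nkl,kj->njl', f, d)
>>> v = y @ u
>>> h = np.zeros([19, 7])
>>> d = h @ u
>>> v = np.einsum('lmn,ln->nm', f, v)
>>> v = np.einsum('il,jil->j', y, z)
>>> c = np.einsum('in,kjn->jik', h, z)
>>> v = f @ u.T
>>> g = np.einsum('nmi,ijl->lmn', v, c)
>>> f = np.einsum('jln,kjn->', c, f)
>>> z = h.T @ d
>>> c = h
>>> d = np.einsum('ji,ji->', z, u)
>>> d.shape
()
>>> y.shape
(7, 7)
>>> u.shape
(7, 17)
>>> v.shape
(7, 7, 7)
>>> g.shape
(17, 7, 7)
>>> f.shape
()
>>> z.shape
(7, 17)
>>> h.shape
(19, 7)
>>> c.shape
(19, 7)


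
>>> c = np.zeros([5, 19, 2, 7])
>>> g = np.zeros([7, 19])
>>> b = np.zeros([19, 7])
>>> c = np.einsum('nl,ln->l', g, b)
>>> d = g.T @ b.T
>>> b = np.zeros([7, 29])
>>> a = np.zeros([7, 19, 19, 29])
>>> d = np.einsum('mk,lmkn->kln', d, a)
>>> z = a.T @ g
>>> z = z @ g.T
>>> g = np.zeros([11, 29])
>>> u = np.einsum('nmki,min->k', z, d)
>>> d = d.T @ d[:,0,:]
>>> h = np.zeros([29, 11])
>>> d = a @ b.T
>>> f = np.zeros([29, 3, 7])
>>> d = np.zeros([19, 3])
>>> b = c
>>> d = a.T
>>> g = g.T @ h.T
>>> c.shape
(19,)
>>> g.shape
(29, 29)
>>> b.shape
(19,)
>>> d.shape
(29, 19, 19, 7)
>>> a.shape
(7, 19, 19, 29)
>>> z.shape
(29, 19, 19, 7)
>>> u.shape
(19,)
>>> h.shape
(29, 11)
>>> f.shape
(29, 3, 7)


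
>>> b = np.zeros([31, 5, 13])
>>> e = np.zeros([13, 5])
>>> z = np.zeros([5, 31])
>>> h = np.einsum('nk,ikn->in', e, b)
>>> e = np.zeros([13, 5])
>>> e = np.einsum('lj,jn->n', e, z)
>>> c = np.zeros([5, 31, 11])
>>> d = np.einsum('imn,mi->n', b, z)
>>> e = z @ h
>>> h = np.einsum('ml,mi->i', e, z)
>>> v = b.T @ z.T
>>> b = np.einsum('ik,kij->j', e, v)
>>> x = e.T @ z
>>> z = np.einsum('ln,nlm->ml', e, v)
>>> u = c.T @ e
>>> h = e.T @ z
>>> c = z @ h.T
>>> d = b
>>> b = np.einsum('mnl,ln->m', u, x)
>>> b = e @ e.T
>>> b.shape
(5, 5)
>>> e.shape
(5, 13)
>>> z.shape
(5, 5)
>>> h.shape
(13, 5)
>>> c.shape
(5, 13)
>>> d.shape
(5,)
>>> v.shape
(13, 5, 5)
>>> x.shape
(13, 31)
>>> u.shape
(11, 31, 13)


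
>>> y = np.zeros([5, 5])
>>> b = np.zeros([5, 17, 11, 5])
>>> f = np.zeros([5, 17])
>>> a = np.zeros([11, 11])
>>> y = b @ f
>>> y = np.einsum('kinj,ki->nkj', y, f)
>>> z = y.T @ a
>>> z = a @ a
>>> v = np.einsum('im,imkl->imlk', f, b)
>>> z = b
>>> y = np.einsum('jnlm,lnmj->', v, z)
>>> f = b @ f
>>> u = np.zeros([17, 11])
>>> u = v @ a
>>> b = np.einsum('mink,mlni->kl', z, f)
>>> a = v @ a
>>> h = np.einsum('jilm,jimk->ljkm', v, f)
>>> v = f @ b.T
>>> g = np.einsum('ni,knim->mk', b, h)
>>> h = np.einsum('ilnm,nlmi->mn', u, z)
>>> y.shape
()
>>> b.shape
(5, 17)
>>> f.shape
(5, 17, 11, 17)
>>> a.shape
(5, 17, 5, 11)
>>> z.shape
(5, 17, 11, 5)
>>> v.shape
(5, 17, 11, 5)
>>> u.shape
(5, 17, 5, 11)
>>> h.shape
(11, 5)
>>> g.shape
(11, 5)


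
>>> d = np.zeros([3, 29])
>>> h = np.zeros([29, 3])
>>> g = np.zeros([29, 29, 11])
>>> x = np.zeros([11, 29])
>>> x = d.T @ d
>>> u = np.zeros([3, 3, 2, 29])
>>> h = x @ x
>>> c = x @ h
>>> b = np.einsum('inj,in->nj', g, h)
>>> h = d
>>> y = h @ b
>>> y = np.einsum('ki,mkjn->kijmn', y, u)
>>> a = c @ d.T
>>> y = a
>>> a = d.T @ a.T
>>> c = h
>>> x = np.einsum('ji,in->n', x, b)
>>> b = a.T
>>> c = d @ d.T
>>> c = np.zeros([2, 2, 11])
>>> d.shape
(3, 29)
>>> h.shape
(3, 29)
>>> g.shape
(29, 29, 11)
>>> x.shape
(11,)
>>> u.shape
(3, 3, 2, 29)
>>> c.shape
(2, 2, 11)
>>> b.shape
(29, 29)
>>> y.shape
(29, 3)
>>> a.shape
(29, 29)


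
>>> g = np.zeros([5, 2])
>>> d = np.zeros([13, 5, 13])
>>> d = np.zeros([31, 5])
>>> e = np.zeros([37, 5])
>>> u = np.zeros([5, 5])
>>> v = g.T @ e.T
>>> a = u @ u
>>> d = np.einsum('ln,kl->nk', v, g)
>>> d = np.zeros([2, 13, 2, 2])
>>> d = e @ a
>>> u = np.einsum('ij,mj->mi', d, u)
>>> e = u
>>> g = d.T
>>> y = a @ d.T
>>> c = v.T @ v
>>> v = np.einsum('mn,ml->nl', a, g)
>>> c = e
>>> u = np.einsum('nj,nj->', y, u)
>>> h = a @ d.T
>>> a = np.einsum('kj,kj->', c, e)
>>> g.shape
(5, 37)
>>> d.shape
(37, 5)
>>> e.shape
(5, 37)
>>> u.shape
()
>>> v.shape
(5, 37)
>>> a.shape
()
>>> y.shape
(5, 37)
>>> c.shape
(5, 37)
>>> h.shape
(5, 37)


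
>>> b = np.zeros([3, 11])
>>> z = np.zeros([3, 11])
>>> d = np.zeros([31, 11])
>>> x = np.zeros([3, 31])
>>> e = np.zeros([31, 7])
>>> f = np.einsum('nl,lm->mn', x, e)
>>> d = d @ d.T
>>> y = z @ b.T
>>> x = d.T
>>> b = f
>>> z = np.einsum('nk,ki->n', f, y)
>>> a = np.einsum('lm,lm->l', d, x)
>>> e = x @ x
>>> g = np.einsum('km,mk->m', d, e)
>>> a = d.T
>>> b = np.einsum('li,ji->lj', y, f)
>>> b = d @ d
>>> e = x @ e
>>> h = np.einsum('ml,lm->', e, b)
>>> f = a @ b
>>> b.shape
(31, 31)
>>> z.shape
(7,)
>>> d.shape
(31, 31)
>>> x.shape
(31, 31)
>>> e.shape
(31, 31)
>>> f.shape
(31, 31)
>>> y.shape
(3, 3)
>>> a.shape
(31, 31)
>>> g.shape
(31,)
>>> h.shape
()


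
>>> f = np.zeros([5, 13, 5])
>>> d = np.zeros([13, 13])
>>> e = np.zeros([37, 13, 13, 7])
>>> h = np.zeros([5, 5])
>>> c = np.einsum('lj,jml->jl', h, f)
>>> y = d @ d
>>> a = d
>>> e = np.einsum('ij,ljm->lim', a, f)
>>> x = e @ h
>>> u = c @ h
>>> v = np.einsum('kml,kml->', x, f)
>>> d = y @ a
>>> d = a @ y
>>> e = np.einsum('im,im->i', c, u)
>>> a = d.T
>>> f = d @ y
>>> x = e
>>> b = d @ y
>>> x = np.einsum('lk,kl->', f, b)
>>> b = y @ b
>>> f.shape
(13, 13)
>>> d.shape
(13, 13)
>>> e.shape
(5,)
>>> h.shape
(5, 5)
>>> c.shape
(5, 5)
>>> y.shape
(13, 13)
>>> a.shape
(13, 13)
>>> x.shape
()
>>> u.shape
(5, 5)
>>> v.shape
()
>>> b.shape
(13, 13)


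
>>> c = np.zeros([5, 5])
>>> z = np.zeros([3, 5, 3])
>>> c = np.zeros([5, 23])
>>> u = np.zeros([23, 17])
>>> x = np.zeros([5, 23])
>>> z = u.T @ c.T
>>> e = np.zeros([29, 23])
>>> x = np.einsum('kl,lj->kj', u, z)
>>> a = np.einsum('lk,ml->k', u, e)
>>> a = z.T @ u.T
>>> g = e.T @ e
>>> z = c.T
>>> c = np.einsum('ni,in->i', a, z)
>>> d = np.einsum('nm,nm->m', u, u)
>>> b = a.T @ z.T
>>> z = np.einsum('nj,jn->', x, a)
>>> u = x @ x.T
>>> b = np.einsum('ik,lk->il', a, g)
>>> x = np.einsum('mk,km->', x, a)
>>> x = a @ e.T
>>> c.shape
(23,)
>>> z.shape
()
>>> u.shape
(23, 23)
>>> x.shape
(5, 29)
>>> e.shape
(29, 23)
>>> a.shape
(5, 23)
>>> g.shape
(23, 23)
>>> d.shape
(17,)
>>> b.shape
(5, 23)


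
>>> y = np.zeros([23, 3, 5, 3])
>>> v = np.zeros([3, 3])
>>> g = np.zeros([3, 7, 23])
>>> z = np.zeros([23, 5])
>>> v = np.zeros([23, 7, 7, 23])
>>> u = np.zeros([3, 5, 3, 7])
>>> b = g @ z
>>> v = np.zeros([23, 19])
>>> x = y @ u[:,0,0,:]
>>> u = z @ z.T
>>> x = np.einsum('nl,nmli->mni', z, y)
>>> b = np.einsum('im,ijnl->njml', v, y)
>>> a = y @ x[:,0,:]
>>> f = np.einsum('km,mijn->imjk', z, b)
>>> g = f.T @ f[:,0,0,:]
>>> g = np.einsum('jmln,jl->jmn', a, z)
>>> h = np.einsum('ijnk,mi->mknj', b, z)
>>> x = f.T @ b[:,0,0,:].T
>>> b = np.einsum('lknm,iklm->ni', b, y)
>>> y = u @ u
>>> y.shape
(23, 23)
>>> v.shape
(23, 19)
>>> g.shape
(23, 3, 3)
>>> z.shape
(23, 5)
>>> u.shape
(23, 23)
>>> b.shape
(19, 23)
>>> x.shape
(23, 19, 5, 5)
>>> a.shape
(23, 3, 5, 3)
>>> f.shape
(3, 5, 19, 23)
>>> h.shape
(23, 3, 19, 3)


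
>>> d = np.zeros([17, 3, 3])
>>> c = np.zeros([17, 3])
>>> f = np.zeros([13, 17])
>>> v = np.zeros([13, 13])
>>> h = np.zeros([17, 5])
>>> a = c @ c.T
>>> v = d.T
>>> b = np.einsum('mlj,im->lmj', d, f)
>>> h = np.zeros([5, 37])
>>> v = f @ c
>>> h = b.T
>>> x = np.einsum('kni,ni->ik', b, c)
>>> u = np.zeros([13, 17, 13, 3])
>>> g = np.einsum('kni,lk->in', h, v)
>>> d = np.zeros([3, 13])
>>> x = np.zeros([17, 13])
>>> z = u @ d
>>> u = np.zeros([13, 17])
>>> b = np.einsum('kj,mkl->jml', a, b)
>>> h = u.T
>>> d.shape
(3, 13)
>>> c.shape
(17, 3)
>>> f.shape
(13, 17)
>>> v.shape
(13, 3)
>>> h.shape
(17, 13)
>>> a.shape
(17, 17)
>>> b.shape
(17, 3, 3)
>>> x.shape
(17, 13)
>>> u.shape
(13, 17)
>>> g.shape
(3, 17)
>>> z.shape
(13, 17, 13, 13)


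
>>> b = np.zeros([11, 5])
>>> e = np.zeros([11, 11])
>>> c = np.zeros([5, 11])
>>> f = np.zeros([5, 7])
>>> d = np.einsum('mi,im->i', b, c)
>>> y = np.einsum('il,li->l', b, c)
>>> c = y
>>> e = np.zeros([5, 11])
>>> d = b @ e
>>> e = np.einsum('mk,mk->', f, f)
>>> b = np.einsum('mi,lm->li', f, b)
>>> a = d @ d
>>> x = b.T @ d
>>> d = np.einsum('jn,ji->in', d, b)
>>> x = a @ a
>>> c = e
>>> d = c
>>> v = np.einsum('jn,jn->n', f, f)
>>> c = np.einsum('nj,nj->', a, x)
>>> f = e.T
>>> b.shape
(11, 7)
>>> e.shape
()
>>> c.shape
()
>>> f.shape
()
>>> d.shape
()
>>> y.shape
(5,)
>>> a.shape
(11, 11)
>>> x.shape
(11, 11)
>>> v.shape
(7,)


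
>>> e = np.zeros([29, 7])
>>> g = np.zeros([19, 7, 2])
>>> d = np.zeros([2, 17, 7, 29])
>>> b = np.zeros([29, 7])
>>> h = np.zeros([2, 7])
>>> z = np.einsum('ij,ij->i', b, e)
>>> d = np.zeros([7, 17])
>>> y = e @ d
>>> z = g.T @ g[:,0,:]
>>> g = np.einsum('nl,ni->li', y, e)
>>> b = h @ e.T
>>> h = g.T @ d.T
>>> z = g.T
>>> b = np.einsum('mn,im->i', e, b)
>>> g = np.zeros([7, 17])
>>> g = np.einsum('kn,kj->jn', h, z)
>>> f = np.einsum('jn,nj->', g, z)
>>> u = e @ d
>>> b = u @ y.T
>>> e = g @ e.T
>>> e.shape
(17, 29)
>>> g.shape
(17, 7)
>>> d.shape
(7, 17)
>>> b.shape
(29, 29)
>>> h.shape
(7, 7)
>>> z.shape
(7, 17)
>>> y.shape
(29, 17)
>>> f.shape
()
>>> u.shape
(29, 17)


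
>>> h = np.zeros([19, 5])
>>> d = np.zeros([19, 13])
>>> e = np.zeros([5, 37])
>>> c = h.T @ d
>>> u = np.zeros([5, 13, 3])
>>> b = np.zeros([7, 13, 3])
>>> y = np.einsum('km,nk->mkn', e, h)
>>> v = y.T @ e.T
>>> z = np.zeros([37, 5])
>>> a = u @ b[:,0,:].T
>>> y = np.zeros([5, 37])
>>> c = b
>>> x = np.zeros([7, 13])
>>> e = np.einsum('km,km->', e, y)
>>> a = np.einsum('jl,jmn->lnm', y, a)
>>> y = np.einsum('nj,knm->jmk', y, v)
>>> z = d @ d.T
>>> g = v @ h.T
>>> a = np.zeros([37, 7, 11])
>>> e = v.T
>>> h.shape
(19, 5)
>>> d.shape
(19, 13)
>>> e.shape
(5, 5, 19)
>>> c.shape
(7, 13, 3)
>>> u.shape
(5, 13, 3)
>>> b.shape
(7, 13, 3)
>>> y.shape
(37, 5, 19)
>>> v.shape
(19, 5, 5)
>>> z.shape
(19, 19)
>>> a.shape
(37, 7, 11)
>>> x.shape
(7, 13)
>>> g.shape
(19, 5, 19)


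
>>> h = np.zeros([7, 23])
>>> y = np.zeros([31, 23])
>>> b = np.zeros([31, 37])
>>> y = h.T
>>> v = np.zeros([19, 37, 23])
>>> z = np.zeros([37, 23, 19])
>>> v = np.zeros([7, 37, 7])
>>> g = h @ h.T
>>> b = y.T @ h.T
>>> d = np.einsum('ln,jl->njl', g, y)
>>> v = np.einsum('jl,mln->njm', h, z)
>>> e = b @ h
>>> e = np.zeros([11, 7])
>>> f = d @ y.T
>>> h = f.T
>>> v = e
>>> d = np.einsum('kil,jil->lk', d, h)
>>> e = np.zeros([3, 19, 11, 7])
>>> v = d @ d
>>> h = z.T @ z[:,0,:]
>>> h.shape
(19, 23, 19)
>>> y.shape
(23, 7)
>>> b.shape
(7, 7)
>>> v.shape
(7, 7)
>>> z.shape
(37, 23, 19)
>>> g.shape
(7, 7)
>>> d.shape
(7, 7)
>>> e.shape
(3, 19, 11, 7)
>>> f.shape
(7, 23, 23)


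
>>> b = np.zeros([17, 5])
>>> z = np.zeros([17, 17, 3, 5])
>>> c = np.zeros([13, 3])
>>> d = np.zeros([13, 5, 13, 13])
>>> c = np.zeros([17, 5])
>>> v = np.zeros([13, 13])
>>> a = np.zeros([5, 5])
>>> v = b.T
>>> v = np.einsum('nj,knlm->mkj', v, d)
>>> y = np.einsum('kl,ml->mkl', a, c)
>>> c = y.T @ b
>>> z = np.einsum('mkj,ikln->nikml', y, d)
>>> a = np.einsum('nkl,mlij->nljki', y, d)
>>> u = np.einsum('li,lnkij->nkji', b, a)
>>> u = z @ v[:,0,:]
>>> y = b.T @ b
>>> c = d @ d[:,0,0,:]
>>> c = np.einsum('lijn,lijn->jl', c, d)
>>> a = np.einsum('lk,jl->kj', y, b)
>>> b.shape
(17, 5)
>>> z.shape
(13, 13, 5, 17, 13)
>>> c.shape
(13, 13)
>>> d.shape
(13, 5, 13, 13)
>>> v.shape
(13, 13, 17)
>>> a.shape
(5, 17)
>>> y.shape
(5, 5)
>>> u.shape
(13, 13, 5, 17, 17)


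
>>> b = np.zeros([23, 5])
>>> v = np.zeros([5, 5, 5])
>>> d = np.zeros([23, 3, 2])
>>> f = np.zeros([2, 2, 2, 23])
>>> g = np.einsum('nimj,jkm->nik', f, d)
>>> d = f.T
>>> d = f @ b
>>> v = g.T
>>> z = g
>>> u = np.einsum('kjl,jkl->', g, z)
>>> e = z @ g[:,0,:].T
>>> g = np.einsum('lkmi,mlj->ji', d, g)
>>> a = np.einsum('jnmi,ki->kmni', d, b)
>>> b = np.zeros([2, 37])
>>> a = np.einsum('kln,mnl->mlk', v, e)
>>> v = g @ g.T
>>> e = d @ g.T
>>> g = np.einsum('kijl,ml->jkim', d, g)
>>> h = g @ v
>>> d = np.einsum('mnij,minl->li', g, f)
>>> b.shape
(2, 37)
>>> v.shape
(3, 3)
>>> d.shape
(23, 2)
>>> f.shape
(2, 2, 2, 23)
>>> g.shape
(2, 2, 2, 3)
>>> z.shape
(2, 2, 3)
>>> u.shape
()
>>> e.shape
(2, 2, 2, 3)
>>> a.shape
(2, 2, 3)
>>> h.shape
(2, 2, 2, 3)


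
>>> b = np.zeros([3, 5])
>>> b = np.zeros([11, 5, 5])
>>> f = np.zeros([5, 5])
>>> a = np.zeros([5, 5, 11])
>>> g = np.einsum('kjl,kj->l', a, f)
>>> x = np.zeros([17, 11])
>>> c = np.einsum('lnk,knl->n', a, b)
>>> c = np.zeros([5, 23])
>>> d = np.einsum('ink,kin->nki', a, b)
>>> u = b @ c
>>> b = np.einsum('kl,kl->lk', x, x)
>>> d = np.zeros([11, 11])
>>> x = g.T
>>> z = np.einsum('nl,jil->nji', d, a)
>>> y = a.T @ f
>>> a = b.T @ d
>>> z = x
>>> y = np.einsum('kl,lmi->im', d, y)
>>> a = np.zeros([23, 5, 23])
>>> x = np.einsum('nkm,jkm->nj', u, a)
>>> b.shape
(11, 17)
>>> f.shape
(5, 5)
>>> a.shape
(23, 5, 23)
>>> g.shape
(11,)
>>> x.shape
(11, 23)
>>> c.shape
(5, 23)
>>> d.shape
(11, 11)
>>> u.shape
(11, 5, 23)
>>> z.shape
(11,)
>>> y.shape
(5, 5)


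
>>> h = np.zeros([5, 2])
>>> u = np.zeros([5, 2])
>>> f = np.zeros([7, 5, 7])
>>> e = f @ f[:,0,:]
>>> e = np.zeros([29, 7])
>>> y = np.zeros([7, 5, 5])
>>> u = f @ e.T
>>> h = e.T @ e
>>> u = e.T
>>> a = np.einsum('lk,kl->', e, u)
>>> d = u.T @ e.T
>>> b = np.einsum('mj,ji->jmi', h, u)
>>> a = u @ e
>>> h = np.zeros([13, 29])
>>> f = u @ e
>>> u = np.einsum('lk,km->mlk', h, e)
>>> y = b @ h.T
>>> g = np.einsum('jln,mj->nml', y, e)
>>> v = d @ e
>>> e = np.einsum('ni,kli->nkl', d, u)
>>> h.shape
(13, 29)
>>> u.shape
(7, 13, 29)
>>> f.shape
(7, 7)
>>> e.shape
(29, 7, 13)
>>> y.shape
(7, 7, 13)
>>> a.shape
(7, 7)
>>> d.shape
(29, 29)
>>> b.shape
(7, 7, 29)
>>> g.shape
(13, 29, 7)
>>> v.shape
(29, 7)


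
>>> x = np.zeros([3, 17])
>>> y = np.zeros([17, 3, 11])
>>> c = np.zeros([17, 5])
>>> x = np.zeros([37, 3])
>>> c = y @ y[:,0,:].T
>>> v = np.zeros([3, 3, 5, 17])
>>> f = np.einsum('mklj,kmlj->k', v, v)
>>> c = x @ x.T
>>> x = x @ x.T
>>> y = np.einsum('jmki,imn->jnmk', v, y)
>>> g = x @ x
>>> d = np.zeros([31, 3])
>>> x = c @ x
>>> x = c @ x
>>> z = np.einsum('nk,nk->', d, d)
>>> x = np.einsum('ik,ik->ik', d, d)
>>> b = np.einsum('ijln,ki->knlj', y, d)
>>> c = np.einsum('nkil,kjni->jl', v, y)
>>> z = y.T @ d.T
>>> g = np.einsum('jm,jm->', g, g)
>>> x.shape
(31, 3)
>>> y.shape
(3, 11, 3, 5)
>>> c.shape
(11, 17)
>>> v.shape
(3, 3, 5, 17)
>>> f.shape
(3,)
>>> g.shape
()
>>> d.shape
(31, 3)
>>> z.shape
(5, 3, 11, 31)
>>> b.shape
(31, 5, 3, 11)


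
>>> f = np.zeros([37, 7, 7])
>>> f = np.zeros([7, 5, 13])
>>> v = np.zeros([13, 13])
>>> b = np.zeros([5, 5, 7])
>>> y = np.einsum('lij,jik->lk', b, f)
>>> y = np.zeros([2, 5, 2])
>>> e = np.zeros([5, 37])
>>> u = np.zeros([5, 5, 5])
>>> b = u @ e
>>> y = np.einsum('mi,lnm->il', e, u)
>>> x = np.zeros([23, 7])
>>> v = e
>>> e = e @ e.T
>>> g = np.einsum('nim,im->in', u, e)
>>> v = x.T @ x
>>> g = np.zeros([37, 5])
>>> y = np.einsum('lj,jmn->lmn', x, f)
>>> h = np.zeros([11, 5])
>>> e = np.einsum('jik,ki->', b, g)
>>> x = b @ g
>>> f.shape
(7, 5, 13)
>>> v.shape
(7, 7)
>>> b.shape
(5, 5, 37)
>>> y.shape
(23, 5, 13)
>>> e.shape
()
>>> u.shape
(5, 5, 5)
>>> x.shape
(5, 5, 5)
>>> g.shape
(37, 5)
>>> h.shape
(11, 5)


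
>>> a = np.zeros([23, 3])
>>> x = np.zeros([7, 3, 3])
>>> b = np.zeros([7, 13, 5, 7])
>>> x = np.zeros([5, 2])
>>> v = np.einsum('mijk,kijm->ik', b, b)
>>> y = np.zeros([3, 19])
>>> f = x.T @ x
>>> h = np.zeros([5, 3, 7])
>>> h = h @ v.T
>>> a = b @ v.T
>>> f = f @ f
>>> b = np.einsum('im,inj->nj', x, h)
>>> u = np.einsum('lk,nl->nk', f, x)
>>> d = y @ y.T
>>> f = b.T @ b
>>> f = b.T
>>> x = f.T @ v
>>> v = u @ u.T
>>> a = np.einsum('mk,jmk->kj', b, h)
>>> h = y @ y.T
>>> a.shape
(13, 5)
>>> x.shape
(3, 7)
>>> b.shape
(3, 13)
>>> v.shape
(5, 5)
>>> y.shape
(3, 19)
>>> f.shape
(13, 3)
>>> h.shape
(3, 3)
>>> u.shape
(5, 2)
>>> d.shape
(3, 3)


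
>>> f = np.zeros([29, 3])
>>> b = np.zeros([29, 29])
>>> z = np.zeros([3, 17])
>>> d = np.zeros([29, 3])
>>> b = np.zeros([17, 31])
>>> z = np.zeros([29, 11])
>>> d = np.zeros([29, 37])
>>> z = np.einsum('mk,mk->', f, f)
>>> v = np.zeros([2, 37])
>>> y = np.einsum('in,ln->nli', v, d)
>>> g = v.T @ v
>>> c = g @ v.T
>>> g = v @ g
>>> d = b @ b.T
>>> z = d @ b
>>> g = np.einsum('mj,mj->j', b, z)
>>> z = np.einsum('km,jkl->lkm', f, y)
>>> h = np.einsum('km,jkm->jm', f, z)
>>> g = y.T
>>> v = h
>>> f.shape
(29, 3)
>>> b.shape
(17, 31)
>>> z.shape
(2, 29, 3)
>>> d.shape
(17, 17)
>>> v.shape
(2, 3)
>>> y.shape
(37, 29, 2)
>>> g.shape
(2, 29, 37)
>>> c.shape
(37, 2)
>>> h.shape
(2, 3)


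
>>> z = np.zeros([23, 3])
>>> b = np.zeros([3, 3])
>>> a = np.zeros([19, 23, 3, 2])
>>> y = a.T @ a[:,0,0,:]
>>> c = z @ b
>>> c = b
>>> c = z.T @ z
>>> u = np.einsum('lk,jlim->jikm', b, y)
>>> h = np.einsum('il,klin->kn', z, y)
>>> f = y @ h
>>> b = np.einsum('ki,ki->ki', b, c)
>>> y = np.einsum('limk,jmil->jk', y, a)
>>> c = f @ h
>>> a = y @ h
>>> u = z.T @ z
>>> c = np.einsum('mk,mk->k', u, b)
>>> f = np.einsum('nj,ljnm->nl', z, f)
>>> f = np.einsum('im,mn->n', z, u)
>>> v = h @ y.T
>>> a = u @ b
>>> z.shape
(23, 3)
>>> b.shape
(3, 3)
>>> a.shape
(3, 3)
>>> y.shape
(19, 2)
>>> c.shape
(3,)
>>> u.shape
(3, 3)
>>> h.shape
(2, 2)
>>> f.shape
(3,)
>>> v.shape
(2, 19)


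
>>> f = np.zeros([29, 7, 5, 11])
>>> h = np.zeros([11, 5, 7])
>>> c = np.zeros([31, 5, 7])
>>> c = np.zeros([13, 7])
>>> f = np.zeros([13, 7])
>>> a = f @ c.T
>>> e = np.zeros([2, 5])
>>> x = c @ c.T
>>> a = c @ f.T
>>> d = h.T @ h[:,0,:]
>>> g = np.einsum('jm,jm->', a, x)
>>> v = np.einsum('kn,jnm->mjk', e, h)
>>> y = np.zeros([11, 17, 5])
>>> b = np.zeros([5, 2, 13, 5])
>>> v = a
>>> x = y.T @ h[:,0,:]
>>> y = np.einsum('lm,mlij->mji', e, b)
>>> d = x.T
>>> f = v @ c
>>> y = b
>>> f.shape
(13, 7)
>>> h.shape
(11, 5, 7)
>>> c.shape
(13, 7)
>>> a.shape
(13, 13)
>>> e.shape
(2, 5)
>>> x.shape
(5, 17, 7)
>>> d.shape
(7, 17, 5)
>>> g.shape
()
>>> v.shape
(13, 13)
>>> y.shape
(5, 2, 13, 5)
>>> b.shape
(5, 2, 13, 5)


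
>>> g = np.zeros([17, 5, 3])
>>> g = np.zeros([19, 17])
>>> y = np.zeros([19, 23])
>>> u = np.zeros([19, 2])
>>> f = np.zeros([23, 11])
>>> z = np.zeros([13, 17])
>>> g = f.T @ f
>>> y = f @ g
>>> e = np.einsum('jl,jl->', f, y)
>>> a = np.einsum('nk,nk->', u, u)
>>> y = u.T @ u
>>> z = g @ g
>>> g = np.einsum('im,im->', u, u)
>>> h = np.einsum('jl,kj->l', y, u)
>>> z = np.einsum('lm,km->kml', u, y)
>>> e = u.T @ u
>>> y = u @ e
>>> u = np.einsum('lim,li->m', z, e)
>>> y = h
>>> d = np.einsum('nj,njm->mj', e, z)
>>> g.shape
()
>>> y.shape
(2,)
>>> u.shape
(19,)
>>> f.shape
(23, 11)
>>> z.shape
(2, 2, 19)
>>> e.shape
(2, 2)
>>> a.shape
()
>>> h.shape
(2,)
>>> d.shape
(19, 2)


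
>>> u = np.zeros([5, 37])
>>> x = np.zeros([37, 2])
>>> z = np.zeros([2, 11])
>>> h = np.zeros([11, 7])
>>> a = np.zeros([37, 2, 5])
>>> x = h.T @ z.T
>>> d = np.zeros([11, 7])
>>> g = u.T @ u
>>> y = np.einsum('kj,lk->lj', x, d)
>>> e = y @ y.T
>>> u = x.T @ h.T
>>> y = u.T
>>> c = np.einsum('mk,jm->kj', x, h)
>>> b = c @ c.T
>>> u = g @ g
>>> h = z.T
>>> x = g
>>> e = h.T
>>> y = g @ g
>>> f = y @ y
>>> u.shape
(37, 37)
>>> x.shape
(37, 37)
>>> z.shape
(2, 11)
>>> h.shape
(11, 2)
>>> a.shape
(37, 2, 5)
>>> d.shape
(11, 7)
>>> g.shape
(37, 37)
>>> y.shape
(37, 37)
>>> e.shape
(2, 11)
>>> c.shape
(2, 11)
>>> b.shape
(2, 2)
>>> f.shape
(37, 37)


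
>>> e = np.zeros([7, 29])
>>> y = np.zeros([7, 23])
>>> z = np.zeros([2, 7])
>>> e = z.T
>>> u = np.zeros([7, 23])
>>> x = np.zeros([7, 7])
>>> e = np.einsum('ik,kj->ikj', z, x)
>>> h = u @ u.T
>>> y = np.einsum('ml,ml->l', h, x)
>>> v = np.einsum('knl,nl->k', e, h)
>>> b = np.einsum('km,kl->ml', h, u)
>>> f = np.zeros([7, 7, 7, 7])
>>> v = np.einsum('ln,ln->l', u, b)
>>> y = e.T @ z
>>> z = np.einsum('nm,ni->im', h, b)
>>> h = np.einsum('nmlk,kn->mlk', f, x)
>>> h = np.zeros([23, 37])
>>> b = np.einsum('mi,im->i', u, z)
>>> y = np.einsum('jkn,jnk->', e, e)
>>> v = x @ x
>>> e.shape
(2, 7, 7)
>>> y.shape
()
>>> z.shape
(23, 7)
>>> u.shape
(7, 23)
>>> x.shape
(7, 7)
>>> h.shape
(23, 37)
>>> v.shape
(7, 7)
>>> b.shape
(23,)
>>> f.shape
(7, 7, 7, 7)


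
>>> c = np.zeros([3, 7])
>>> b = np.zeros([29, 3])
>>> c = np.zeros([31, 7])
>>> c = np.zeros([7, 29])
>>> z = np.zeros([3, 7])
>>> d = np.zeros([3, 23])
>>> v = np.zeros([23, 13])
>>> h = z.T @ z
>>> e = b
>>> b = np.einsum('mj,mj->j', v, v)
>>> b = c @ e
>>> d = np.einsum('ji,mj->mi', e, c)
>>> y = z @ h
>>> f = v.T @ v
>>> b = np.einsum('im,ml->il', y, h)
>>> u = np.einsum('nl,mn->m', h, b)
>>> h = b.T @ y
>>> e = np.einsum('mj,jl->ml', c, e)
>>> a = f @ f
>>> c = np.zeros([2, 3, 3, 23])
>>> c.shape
(2, 3, 3, 23)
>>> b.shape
(3, 7)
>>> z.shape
(3, 7)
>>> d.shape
(7, 3)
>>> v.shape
(23, 13)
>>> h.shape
(7, 7)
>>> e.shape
(7, 3)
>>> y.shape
(3, 7)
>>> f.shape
(13, 13)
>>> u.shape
(3,)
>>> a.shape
(13, 13)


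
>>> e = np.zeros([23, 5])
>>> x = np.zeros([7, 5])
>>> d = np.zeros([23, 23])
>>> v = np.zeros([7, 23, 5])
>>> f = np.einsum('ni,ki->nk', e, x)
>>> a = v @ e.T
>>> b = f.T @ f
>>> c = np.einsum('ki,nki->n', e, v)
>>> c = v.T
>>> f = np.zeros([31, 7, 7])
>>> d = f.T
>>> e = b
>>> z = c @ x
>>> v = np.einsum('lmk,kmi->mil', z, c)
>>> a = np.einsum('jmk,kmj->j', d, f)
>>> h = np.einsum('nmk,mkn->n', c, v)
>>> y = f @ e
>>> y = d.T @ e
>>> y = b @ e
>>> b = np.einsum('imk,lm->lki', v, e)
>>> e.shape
(7, 7)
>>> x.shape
(7, 5)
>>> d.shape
(7, 7, 31)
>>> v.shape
(23, 7, 5)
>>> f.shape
(31, 7, 7)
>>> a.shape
(7,)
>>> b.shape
(7, 5, 23)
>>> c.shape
(5, 23, 7)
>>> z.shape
(5, 23, 5)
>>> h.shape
(5,)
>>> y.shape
(7, 7)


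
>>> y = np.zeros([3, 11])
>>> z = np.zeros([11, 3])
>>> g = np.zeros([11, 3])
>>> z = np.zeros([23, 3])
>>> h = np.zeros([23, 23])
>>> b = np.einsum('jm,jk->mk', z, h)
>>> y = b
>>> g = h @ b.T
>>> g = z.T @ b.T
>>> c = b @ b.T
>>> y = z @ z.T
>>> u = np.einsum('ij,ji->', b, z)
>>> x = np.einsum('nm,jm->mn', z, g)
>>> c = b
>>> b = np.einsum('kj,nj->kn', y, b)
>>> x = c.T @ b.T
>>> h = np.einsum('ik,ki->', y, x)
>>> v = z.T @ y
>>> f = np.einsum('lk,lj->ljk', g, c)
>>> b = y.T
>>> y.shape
(23, 23)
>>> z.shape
(23, 3)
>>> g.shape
(3, 3)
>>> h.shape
()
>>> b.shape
(23, 23)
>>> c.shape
(3, 23)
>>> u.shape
()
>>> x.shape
(23, 23)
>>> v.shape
(3, 23)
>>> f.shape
(3, 23, 3)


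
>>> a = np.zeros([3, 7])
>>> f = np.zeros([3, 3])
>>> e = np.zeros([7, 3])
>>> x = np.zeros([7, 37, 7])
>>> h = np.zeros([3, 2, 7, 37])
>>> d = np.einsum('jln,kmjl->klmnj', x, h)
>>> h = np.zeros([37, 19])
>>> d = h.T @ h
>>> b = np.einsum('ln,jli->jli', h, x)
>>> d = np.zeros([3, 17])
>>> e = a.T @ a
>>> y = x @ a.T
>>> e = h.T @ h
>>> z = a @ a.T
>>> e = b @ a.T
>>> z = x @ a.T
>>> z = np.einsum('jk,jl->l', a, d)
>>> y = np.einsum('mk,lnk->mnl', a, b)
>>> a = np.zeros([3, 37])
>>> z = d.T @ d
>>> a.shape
(3, 37)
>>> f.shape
(3, 3)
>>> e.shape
(7, 37, 3)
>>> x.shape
(7, 37, 7)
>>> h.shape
(37, 19)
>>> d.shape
(3, 17)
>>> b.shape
(7, 37, 7)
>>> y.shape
(3, 37, 7)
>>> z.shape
(17, 17)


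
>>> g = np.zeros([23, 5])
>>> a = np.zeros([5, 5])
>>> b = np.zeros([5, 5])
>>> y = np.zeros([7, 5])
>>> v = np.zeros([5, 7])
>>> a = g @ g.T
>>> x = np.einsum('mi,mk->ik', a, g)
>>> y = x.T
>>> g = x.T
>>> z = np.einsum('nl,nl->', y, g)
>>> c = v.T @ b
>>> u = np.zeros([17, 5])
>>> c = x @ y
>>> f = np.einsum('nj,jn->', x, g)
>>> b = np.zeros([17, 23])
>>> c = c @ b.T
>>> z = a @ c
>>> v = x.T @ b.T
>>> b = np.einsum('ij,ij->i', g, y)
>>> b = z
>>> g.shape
(5, 23)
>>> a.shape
(23, 23)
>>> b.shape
(23, 17)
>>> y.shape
(5, 23)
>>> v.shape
(5, 17)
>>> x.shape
(23, 5)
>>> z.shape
(23, 17)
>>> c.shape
(23, 17)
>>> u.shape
(17, 5)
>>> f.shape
()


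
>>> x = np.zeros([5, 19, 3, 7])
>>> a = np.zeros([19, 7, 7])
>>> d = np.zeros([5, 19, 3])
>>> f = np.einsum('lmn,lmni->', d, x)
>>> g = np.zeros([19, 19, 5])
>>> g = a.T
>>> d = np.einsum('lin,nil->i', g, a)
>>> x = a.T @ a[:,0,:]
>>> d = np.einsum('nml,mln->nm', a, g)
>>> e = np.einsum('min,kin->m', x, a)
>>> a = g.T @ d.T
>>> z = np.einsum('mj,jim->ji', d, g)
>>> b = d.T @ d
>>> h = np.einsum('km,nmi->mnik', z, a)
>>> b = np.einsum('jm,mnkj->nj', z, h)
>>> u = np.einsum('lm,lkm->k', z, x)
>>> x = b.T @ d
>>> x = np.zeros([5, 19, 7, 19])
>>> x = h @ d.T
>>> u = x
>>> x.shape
(7, 19, 19, 19)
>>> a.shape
(19, 7, 19)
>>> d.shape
(19, 7)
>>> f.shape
()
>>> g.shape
(7, 7, 19)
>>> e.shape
(7,)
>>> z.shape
(7, 7)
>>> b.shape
(19, 7)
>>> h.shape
(7, 19, 19, 7)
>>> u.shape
(7, 19, 19, 19)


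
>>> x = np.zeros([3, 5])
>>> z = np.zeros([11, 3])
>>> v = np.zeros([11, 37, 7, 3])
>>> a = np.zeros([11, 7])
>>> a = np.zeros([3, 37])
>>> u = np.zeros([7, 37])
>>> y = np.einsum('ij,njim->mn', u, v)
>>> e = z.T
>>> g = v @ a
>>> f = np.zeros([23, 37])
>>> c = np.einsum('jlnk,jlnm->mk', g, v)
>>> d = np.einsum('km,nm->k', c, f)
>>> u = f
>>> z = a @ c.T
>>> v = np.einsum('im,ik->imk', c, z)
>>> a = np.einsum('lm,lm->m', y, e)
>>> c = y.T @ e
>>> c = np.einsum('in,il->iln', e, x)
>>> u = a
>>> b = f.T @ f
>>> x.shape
(3, 5)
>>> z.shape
(3, 3)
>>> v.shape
(3, 37, 3)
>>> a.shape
(11,)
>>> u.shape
(11,)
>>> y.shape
(3, 11)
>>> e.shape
(3, 11)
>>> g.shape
(11, 37, 7, 37)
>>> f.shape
(23, 37)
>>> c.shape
(3, 5, 11)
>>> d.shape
(3,)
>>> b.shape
(37, 37)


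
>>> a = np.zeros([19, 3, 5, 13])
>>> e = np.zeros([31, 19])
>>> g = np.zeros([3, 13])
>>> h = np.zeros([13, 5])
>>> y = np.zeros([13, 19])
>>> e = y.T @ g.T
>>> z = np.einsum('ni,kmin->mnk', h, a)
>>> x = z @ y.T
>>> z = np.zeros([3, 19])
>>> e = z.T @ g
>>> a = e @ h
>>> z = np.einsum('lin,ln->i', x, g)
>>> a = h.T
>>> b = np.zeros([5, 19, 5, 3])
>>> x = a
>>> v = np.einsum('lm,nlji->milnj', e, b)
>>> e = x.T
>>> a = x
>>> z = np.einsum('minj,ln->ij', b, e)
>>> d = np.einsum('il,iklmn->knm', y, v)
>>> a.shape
(5, 13)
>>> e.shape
(13, 5)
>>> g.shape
(3, 13)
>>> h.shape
(13, 5)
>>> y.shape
(13, 19)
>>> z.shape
(19, 3)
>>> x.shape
(5, 13)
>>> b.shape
(5, 19, 5, 3)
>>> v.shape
(13, 3, 19, 5, 5)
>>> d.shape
(3, 5, 5)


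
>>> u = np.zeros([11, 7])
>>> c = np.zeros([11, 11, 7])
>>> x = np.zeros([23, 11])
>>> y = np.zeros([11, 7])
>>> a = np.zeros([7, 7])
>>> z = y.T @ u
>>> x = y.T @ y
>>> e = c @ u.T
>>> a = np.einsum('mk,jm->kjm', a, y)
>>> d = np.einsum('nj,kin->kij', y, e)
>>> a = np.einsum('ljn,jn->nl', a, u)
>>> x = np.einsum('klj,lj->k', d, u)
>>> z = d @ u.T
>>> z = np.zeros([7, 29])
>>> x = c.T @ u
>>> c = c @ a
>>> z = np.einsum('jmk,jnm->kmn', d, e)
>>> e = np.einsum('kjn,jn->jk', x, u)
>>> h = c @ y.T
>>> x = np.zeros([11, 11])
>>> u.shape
(11, 7)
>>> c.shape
(11, 11, 7)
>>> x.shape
(11, 11)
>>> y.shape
(11, 7)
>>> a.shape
(7, 7)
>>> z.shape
(7, 11, 11)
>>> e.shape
(11, 7)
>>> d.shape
(11, 11, 7)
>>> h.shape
(11, 11, 11)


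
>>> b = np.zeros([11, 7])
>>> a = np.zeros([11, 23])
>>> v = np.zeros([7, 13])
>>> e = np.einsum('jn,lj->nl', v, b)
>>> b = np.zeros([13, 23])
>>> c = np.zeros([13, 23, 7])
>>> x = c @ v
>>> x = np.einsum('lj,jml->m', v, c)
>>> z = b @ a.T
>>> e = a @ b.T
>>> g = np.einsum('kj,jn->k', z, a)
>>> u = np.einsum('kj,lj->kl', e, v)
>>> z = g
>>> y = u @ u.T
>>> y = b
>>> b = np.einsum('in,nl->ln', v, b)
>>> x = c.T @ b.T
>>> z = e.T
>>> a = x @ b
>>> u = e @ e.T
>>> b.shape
(23, 13)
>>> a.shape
(7, 23, 13)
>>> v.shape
(7, 13)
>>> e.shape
(11, 13)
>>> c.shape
(13, 23, 7)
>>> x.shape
(7, 23, 23)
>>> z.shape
(13, 11)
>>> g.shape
(13,)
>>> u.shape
(11, 11)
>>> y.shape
(13, 23)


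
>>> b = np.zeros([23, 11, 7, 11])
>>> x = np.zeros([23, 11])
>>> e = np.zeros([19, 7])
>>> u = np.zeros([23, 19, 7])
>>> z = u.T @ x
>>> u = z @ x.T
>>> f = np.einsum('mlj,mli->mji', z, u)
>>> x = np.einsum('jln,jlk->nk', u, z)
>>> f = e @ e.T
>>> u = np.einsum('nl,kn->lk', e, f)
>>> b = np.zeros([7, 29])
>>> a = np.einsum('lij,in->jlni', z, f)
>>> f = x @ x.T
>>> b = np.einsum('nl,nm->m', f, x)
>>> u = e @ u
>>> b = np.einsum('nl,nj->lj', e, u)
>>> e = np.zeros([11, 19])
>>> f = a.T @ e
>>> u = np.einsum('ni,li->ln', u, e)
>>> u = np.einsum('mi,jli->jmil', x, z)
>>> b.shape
(7, 19)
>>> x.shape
(23, 11)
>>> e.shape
(11, 19)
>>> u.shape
(7, 23, 11, 19)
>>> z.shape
(7, 19, 11)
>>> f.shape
(19, 19, 7, 19)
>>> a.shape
(11, 7, 19, 19)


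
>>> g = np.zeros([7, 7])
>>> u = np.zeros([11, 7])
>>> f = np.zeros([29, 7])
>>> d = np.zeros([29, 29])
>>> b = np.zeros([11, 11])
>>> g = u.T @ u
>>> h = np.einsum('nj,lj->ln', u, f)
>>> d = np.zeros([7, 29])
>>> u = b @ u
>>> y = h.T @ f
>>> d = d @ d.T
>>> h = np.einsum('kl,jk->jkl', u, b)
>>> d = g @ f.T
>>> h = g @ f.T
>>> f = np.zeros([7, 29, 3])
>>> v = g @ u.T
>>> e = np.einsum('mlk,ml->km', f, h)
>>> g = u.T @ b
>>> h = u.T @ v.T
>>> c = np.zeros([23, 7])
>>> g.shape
(7, 11)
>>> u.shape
(11, 7)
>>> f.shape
(7, 29, 3)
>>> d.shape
(7, 29)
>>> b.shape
(11, 11)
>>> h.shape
(7, 7)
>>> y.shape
(11, 7)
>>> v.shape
(7, 11)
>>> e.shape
(3, 7)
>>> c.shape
(23, 7)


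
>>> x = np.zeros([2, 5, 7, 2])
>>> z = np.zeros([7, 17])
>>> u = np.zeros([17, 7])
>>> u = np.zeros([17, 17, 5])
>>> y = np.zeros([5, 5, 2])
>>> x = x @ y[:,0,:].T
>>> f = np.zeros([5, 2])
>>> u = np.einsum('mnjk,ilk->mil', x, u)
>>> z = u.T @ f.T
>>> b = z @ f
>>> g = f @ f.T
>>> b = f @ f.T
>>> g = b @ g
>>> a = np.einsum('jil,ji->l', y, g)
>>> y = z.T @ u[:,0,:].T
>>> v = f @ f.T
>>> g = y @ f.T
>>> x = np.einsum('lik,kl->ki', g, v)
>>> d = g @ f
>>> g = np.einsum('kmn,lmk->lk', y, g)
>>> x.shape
(5, 17)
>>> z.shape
(17, 17, 5)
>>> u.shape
(2, 17, 17)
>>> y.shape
(5, 17, 2)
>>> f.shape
(5, 2)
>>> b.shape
(5, 5)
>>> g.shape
(5, 5)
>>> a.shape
(2,)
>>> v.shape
(5, 5)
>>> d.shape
(5, 17, 2)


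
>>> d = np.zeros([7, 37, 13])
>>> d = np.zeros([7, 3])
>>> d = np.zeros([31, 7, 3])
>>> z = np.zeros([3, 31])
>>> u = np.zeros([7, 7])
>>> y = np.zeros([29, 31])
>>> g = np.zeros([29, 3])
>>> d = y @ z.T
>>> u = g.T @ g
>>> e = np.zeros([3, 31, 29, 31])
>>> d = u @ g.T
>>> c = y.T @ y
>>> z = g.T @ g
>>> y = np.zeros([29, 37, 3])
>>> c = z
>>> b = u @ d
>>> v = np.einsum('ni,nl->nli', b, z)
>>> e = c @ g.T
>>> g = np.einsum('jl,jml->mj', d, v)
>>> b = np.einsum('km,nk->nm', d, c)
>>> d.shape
(3, 29)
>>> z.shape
(3, 3)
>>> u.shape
(3, 3)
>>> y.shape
(29, 37, 3)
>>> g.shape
(3, 3)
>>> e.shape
(3, 29)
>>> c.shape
(3, 3)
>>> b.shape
(3, 29)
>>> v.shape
(3, 3, 29)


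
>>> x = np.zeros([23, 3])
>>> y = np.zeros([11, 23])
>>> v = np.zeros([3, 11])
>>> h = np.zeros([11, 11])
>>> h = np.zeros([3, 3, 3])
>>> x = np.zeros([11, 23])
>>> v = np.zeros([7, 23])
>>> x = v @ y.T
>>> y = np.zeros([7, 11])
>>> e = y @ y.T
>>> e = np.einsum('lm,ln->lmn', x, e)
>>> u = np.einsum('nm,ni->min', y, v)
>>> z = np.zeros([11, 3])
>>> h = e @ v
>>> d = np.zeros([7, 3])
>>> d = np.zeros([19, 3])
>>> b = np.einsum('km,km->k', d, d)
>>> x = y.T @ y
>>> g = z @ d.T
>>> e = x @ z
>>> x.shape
(11, 11)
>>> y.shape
(7, 11)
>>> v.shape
(7, 23)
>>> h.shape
(7, 11, 23)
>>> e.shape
(11, 3)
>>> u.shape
(11, 23, 7)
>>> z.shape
(11, 3)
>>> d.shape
(19, 3)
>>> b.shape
(19,)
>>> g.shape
(11, 19)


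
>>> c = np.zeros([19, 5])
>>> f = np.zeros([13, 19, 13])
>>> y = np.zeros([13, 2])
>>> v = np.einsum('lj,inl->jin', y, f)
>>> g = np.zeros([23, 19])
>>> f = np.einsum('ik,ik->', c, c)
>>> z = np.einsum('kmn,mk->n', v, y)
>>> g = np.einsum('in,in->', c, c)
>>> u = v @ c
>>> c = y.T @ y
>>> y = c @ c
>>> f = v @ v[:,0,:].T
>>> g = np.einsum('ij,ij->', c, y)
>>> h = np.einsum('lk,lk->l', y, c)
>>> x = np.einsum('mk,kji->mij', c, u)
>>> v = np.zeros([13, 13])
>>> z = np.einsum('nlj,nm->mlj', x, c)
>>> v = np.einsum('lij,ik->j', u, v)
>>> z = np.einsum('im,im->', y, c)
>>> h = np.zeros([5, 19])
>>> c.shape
(2, 2)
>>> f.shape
(2, 13, 2)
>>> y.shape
(2, 2)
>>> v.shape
(5,)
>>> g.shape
()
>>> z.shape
()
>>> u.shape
(2, 13, 5)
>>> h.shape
(5, 19)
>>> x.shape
(2, 5, 13)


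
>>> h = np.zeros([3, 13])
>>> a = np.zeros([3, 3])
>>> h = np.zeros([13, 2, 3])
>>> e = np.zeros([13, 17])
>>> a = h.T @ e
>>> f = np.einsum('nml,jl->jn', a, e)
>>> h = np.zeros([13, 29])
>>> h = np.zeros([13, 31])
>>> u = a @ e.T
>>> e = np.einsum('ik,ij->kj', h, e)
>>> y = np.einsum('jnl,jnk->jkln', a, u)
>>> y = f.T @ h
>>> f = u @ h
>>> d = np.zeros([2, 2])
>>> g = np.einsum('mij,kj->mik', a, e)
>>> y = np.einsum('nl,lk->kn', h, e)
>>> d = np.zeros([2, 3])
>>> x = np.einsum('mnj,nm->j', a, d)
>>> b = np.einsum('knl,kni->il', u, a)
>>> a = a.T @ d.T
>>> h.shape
(13, 31)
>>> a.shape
(17, 2, 2)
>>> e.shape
(31, 17)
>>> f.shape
(3, 2, 31)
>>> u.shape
(3, 2, 13)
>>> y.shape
(17, 13)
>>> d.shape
(2, 3)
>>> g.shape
(3, 2, 31)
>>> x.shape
(17,)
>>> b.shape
(17, 13)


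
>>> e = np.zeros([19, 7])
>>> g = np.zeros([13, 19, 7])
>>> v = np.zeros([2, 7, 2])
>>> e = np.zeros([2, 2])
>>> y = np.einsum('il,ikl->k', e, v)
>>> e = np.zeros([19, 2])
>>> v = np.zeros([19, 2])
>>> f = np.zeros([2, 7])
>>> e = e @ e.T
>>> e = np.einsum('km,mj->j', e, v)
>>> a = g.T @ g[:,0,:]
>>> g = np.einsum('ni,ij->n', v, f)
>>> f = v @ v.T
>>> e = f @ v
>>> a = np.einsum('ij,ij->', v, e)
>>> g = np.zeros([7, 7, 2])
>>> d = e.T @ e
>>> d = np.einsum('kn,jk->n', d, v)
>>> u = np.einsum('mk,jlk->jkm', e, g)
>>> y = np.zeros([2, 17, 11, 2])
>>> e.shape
(19, 2)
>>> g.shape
(7, 7, 2)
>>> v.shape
(19, 2)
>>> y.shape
(2, 17, 11, 2)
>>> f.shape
(19, 19)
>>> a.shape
()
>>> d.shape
(2,)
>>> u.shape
(7, 2, 19)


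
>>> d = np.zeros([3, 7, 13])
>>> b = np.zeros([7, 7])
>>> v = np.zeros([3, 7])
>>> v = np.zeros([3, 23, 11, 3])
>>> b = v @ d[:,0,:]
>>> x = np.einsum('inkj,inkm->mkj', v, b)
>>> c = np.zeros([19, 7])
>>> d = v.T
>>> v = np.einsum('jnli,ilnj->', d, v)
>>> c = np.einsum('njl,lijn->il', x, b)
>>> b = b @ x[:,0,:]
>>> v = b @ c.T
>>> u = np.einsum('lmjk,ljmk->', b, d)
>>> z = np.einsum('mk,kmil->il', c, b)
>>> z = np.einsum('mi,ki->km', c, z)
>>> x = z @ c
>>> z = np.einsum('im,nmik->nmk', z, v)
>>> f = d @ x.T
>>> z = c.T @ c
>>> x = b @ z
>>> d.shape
(3, 11, 23, 3)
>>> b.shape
(3, 23, 11, 3)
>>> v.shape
(3, 23, 11, 23)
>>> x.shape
(3, 23, 11, 3)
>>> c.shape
(23, 3)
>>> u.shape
()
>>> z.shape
(3, 3)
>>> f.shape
(3, 11, 23, 11)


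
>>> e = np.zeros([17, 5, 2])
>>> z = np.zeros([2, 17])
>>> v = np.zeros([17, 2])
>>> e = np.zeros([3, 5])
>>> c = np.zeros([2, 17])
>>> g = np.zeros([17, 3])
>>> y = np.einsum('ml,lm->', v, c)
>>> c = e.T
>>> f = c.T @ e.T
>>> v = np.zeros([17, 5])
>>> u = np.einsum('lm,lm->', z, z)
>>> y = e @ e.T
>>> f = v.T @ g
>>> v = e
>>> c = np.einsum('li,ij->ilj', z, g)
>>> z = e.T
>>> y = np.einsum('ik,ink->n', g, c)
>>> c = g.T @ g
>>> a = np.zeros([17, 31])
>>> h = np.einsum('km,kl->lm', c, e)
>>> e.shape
(3, 5)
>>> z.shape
(5, 3)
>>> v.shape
(3, 5)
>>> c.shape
(3, 3)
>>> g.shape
(17, 3)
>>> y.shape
(2,)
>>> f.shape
(5, 3)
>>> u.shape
()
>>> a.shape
(17, 31)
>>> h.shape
(5, 3)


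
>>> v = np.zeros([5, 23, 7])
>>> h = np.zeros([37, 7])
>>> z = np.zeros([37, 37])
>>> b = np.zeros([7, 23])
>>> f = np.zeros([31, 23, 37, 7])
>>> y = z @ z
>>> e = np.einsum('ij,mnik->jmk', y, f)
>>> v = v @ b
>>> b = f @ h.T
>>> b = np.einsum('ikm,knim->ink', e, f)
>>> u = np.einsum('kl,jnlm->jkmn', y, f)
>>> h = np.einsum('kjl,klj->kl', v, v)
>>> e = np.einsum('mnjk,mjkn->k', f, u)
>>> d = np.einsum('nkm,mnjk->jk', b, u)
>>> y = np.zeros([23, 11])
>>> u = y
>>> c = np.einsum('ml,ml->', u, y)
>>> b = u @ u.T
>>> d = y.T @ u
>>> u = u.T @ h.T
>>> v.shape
(5, 23, 23)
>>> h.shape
(5, 23)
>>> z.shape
(37, 37)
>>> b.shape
(23, 23)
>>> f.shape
(31, 23, 37, 7)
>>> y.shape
(23, 11)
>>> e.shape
(7,)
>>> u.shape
(11, 5)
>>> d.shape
(11, 11)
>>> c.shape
()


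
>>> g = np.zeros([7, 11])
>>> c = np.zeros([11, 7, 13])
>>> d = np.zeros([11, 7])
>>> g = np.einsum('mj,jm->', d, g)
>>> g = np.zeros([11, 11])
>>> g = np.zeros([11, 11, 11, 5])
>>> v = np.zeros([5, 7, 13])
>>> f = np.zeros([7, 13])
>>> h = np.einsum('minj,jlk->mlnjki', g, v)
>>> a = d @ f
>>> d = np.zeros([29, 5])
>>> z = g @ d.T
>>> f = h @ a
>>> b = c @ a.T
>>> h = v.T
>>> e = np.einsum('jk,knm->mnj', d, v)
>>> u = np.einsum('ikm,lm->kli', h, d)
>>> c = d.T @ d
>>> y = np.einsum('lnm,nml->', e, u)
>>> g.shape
(11, 11, 11, 5)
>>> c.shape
(5, 5)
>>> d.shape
(29, 5)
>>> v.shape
(5, 7, 13)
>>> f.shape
(11, 7, 11, 5, 13, 13)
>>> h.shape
(13, 7, 5)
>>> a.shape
(11, 13)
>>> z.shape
(11, 11, 11, 29)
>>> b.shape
(11, 7, 11)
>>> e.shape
(13, 7, 29)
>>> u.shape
(7, 29, 13)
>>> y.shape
()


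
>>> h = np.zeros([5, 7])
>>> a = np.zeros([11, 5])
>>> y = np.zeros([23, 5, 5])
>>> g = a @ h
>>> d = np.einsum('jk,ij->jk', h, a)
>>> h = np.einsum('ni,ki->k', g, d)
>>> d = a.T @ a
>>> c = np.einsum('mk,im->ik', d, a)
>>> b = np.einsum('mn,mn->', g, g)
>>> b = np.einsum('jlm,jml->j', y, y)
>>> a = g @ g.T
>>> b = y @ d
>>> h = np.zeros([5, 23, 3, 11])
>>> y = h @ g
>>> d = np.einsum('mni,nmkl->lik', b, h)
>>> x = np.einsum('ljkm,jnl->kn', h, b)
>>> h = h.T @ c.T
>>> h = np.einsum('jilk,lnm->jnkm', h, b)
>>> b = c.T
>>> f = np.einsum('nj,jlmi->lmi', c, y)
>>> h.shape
(11, 5, 11, 5)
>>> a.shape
(11, 11)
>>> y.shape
(5, 23, 3, 7)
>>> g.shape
(11, 7)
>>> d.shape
(11, 5, 3)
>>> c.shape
(11, 5)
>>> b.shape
(5, 11)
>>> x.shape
(3, 5)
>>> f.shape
(23, 3, 7)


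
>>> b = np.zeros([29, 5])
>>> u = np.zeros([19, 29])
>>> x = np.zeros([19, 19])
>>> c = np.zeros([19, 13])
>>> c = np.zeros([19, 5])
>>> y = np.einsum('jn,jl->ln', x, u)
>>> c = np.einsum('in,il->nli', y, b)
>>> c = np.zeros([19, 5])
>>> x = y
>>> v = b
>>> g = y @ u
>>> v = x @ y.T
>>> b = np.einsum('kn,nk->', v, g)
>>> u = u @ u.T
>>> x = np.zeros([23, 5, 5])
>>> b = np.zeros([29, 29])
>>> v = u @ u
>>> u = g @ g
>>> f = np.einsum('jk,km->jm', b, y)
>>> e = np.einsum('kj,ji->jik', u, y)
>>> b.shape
(29, 29)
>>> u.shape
(29, 29)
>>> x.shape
(23, 5, 5)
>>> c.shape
(19, 5)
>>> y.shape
(29, 19)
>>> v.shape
(19, 19)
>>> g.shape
(29, 29)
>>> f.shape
(29, 19)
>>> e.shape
(29, 19, 29)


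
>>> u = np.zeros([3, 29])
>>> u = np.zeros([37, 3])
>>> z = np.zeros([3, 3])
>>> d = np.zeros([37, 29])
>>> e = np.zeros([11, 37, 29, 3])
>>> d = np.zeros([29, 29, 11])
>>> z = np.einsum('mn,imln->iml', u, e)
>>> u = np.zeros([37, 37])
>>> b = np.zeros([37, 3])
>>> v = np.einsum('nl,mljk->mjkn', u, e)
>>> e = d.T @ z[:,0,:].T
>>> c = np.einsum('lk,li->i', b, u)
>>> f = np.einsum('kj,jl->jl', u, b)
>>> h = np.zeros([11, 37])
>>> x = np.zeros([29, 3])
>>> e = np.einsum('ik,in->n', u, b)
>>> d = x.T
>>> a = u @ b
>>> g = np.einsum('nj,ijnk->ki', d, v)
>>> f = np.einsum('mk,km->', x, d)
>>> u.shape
(37, 37)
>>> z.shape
(11, 37, 29)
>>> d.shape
(3, 29)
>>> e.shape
(3,)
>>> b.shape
(37, 3)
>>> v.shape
(11, 29, 3, 37)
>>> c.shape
(37,)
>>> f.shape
()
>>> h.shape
(11, 37)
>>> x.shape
(29, 3)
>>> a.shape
(37, 3)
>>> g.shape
(37, 11)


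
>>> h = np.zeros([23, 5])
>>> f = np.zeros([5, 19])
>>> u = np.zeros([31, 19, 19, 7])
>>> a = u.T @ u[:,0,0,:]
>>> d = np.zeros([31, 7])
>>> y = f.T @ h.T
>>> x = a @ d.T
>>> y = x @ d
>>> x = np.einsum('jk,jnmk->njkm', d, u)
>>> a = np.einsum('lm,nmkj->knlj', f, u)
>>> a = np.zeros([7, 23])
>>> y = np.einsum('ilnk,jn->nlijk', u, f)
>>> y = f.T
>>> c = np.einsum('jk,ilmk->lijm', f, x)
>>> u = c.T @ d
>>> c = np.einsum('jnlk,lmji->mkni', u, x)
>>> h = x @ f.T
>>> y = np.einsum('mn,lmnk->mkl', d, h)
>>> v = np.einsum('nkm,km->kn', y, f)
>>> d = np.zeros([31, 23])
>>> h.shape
(19, 31, 7, 5)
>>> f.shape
(5, 19)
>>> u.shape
(7, 5, 19, 7)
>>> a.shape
(7, 23)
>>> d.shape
(31, 23)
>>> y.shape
(31, 5, 19)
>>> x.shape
(19, 31, 7, 19)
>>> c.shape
(31, 7, 5, 19)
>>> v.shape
(5, 31)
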